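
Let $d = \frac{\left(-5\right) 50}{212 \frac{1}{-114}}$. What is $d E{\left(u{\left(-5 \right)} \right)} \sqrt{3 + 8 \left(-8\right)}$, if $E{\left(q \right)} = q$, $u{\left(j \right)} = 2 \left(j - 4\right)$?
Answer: $- \frac{128250 i \sqrt{61}}{53} \approx - 18899.0 i$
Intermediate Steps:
$u{\left(j \right)} = -8 + 2 j$ ($u{\left(j \right)} = 2 \left(-4 + j\right) = -8 + 2 j$)
$d = \frac{7125}{53}$ ($d = - \frac{250}{212 \left(- \frac{1}{114}\right)} = - \frac{250}{- \frac{106}{57}} = \left(-250\right) \left(- \frac{57}{106}\right) = \frac{7125}{53} \approx 134.43$)
$d E{\left(u{\left(-5 \right)} \right)} \sqrt{3 + 8 \left(-8\right)} = \frac{7125 \left(-8 + 2 \left(-5\right)\right)}{53} \sqrt{3 + 8 \left(-8\right)} = \frac{7125 \left(-8 - 10\right)}{53} \sqrt{3 - 64} = \frac{7125}{53} \left(-18\right) \sqrt{-61} = - \frac{128250 i \sqrt{61}}{53}$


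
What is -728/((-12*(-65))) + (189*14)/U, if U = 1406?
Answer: 10003/10545 ≈ 0.94860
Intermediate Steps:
-728/((-12*(-65))) + (189*14)/U = -728/((-12*(-65))) + (189*14)/1406 = -728/780 + 2646*(1/1406) = -728*1/780 + 1323/703 = -14/15 + 1323/703 = 10003/10545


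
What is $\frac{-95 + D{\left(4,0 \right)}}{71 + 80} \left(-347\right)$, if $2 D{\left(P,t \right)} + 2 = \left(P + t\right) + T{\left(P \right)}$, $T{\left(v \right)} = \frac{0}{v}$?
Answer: $\frac{32618}{151} \approx 216.01$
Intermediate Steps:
$T{\left(v \right)} = 0$
$D{\left(P,t \right)} = -1 + \frac{P}{2} + \frac{t}{2}$ ($D{\left(P,t \right)} = -1 + \frac{\left(P + t\right) + 0}{2} = -1 + \frac{P + t}{2} = -1 + \left(\frac{P}{2} + \frac{t}{2}\right) = -1 + \frac{P}{2} + \frac{t}{2}$)
$\frac{-95 + D{\left(4,0 \right)}}{71 + 80} \left(-347\right) = \frac{-95 + \left(-1 + \frac{1}{2} \cdot 4 + \frac{1}{2} \cdot 0\right)}{71 + 80} \left(-347\right) = \frac{-95 + \left(-1 + 2 + 0\right)}{151} \left(-347\right) = \left(-95 + 1\right) \frac{1}{151} \left(-347\right) = \left(-94\right) \frac{1}{151} \left(-347\right) = \left(- \frac{94}{151}\right) \left(-347\right) = \frac{32618}{151}$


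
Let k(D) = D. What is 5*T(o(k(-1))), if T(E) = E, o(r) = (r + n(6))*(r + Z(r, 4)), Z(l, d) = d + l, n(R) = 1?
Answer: 0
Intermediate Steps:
o(r) = (1 + r)*(4 + 2*r) (o(r) = (r + 1)*(r + (4 + r)) = (1 + r)*(4 + 2*r))
5*T(o(k(-1))) = 5*(4 + 2*(-1)² + 6*(-1)) = 5*(4 + 2*1 - 6) = 5*(4 + 2 - 6) = 5*0 = 0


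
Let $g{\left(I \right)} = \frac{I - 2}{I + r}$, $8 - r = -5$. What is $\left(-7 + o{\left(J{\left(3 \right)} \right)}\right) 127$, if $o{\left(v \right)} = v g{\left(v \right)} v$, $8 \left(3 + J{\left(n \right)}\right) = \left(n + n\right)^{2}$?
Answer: $- \frac{104267}{116} \approx -898.85$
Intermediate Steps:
$r = 13$ ($r = 8 - -5 = 8 + 5 = 13$)
$J{\left(n \right)} = -3 + \frac{n^{2}}{2}$ ($J{\left(n \right)} = -3 + \frac{\left(n + n\right)^{2}}{8} = -3 + \frac{\left(2 n\right)^{2}}{8} = -3 + \frac{4 n^{2}}{8} = -3 + \frac{n^{2}}{2}$)
$g{\left(I \right)} = \frac{-2 + I}{13 + I}$ ($g{\left(I \right)} = \frac{I - 2}{I + 13} = \frac{-2 + I}{13 + I}$)
$o{\left(v \right)} = \frac{v^{2} \left(-2 + v\right)}{13 + v}$ ($o{\left(v \right)} = v \frac{-2 + v}{13 + v} v = \frac{v \left(-2 + v\right)}{13 + v} v = \frac{v^{2} \left(-2 + v\right)}{13 + v}$)
$\left(-7 + o{\left(J{\left(3 \right)} \right)}\right) 127 = \left(-7 + \frac{\left(-3 + \frac{3^{2}}{2}\right)^{2} \left(-2 - \left(3 - \frac{3^{2}}{2}\right)\right)}{13 - \left(3 - \frac{3^{2}}{2}\right)}\right) 127 = \left(-7 + \frac{\left(-3 + \frac{1}{2} \cdot 9\right)^{2} \left(-2 + \left(-3 + \frac{1}{2} \cdot 9\right)\right)}{13 + \left(-3 + \frac{1}{2} \cdot 9\right)}\right) 127 = \left(-7 + \frac{\left(-3 + \frac{9}{2}\right)^{2} \left(-2 + \left(-3 + \frac{9}{2}\right)\right)}{13 + \left(-3 + \frac{9}{2}\right)}\right) 127 = \left(-7 + \frac{\left(\frac{3}{2}\right)^{2} \left(-2 + \frac{3}{2}\right)}{13 + \frac{3}{2}}\right) 127 = \left(-7 + \frac{9}{4} \frac{1}{\frac{29}{2}} \left(- \frac{1}{2}\right)\right) 127 = \left(-7 + \frac{9}{4} \cdot \frac{2}{29} \left(- \frac{1}{2}\right)\right) 127 = \left(-7 - \frac{9}{116}\right) 127 = \left(- \frac{821}{116}\right) 127 = - \frac{104267}{116}$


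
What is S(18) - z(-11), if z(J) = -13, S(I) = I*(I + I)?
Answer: 661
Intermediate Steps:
S(I) = 2*I² (S(I) = I*(2*I) = 2*I²)
S(18) - z(-11) = 2*18² - 1*(-13) = 2*324 + 13 = 648 + 13 = 661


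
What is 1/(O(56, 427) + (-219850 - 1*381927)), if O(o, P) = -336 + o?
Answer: -1/602057 ≈ -1.6610e-6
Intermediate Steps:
1/(O(56, 427) + (-219850 - 1*381927)) = 1/((-336 + 56) + (-219850 - 1*381927)) = 1/(-280 + (-219850 - 381927)) = 1/(-280 - 601777) = 1/(-602057) = -1/602057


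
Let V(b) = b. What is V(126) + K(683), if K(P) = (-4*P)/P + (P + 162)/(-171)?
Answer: 20017/171 ≈ 117.06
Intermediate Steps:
K(P) = -94/19 - P/171 (K(P) = -4 + (162 + P)*(-1/171) = -4 + (-18/19 - P/171) = -94/19 - P/171)
V(126) + K(683) = 126 + (-94/19 - 1/171*683) = 126 + (-94/19 - 683/171) = 126 - 1529/171 = 20017/171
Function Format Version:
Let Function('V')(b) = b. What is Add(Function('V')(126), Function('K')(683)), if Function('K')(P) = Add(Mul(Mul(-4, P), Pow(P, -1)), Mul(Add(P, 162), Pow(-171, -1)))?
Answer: Rational(20017, 171) ≈ 117.06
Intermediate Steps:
Function('K')(P) = Add(Rational(-94, 19), Mul(Rational(-1, 171), P)) (Function('K')(P) = Add(-4, Mul(Add(162, P), Rational(-1, 171))) = Add(-4, Add(Rational(-18, 19), Mul(Rational(-1, 171), P))) = Add(Rational(-94, 19), Mul(Rational(-1, 171), P)))
Add(Function('V')(126), Function('K')(683)) = Add(126, Add(Rational(-94, 19), Mul(Rational(-1, 171), 683))) = Add(126, Add(Rational(-94, 19), Rational(-683, 171))) = Add(126, Rational(-1529, 171)) = Rational(20017, 171)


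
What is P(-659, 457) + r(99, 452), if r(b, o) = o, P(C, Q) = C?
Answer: -207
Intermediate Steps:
P(-659, 457) + r(99, 452) = -659 + 452 = -207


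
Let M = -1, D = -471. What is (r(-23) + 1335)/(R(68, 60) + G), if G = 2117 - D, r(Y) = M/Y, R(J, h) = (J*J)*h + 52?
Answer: 15353/3220920 ≈ 0.0047667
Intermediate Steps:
R(J, h) = 52 + h*J**2 (R(J, h) = J**2*h + 52 = h*J**2 + 52 = 52 + h*J**2)
r(Y) = -1/Y
G = 2588 (G = 2117 - 1*(-471) = 2117 + 471 = 2588)
(r(-23) + 1335)/(R(68, 60) + G) = (-1/(-23) + 1335)/((52 + 60*68**2) + 2588) = (-1*(-1/23) + 1335)/((52 + 60*4624) + 2588) = (1/23 + 1335)/((52 + 277440) + 2588) = 30706/(23*(277492 + 2588)) = (30706/23)/280080 = (30706/23)*(1/280080) = 15353/3220920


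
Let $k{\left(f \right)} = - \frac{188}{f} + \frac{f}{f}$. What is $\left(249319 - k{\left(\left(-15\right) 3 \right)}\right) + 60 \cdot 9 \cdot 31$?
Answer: $\frac{11972422}{45} \approx 2.6605 \cdot 10^{5}$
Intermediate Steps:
$k{\left(f \right)} = 1 - \frac{188}{f}$ ($k{\left(f \right)} = - \frac{188}{f} + 1 = 1 - \frac{188}{f}$)
$\left(249319 - k{\left(\left(-15\right) 3 \right)}\right) + 60 \cdot 9 \cdot 31 = \left(249319 - \frac{-188 - 45}{\left(-15\right) 3}\right) + 60 \cdot 9 \cdot 31 = \left(249319 - \frac{-188 - 45}{-45}\right) + 540 \cdot 31 = \left(249319 - \left(- \frac{1}{45}\right) \left(-233\right)\right) + 16740 = \left(249319 - \frac{233}{45}\right) + 16740 = \frac{11219122}{45} + 16740 = \frac{11972422}{45}$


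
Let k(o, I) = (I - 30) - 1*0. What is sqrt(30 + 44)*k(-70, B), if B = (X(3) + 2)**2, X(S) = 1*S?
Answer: -5*sqrt(74) ≈ -43.012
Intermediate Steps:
X(S) = S
B = 25 (B = (3 + 2)**2 = 5**2 = 25)
k(o, I) = -30 + I (k(o, I) = (-30 + I) + 0 = -30 + I)
sqrt(30 + 44)*k(-70, B) = sqrt(30 + 44)*(-30 + 25) = sqrt(74)*(-5) = -5*sqrt(74)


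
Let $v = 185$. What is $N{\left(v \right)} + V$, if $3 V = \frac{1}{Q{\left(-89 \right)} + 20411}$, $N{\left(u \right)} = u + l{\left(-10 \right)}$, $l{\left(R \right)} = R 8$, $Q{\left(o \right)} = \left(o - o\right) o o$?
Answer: $\frac{6429466}{61233} \approx 105.0$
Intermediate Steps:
$Q{\left(o \right)} = 0$ ($Q{\left(o \right)} = 0 o o = 0 o = 0$)
$l{\left(R \right)} = 8 R$
$N{\left(u \right)} = -80 + u$ ($N{\left(u \right)} = u + 8 \left(-10\right) = u - 80 = -80 + u$)
$V = \frac{1}{61233}$ ($V = \frac{1}{3 \left(0 + 20411\right)} = \frac{1}{3 \cdot 20411} = \frac{1}{3} \cdot \frac{1}{20411} = \frac{1}{61233} \approx 1.6331 \cdot 10^{-5}$)
$N{\left(v \right)} + V = \left(-80 + 185\right) + \frac{1}{61233} = 105 + \frac{1}{61233} = \frac{6429466}{61233}$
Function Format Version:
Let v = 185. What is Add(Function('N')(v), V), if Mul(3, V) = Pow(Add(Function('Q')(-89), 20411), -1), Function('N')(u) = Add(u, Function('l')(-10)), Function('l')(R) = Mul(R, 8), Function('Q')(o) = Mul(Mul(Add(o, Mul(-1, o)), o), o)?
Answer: Rational(6429466, 61233) ≈ 105.00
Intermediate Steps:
Function('Q')(o) = 0 (Function('Q')(o) = Mul(Mul(0, o), o) = Mul(0, o) = 0)
Function('l')(R) = Mul(8, R)
Function('N')(u) = Add(-80, u) (Function('N')(u) = Add(u, Mul(8, -10)) = Add(u, -80) = Add(-80, u))
V = Rational(1, 61233) (V = Mul(Rational(1, 3), Pow(Add(0, 20411), -1)) = Mul(Rational(1, 3), Pow(20411, -1)) = Mul(Rational(1, 3), Rational(1, 20411)) = Rational(1, 61233) ≈ 1.6331e-5)
Add(Function('N')(v), V) = Add(Add(-80, 185), Rational(1, 61233)) = Add(105, Rational(1, 61233)) = Rational(6429466, 61233)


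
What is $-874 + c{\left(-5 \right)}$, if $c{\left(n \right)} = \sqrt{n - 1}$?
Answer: $-874 + i \sqrt{6} \approx -874.0 + 2.4495 i$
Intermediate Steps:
$c{\left(n \right)} = \sqrt{-1 + n}$
$-874 + c{\left(-5 \right)} = -874 + \sqrt{-1 - 5} = -874 + \sqrt{-6} = -874 + i \sqrt{6}$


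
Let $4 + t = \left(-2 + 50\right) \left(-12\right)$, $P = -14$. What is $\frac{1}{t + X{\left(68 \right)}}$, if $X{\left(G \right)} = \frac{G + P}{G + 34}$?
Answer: $- \frac{17}{9851} \approx -0.0017257$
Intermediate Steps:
$t = -580$ ($t = -4 + \left(-2 + 50\right) \left(-12\right) = -4 + 48 \left(-12\right) = -4 - 576 = -580$)
$X{\left(G \right)} = \frac{-14 + G}{34 + G}$ ($X{\left(G \right)} = \frac{G - 14}{G + 34} = \frac{-14 + G}{34 + G}$)
$\frac{1}{t + X{\left(68 \right)}} = \frac{1}{-580 + \frac{-14 + 68}{34 + 68}} = \frac{1}{-580 + \frac{1}{102} \cdot 54} = \frac{1}{-580 + \frac{9}{17}} = \frac{1}{- \frac{9851}{17}} = - \frac{17}{9851}$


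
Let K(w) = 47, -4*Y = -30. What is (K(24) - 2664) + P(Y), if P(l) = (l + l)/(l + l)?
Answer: -2616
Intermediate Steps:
Y = 15/2 (Y = -¼*(-30) = 15/2 ≈ 7.5000)
P(l) = 1 (P(l) = (2*l)/((2*l)) = (2*l)*(1/(2*l)) = 1)
(K(24) - 2664) + P(Y) = (47 - 2664) + 1 = -2617 + 1 = -2616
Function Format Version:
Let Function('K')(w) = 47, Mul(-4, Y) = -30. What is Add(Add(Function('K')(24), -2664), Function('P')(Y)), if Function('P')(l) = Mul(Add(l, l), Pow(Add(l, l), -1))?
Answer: -2616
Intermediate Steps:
Y = Rational(15, 2) (Y = Mul(Rational(-1, 4), -30) = Rational(15, 2) ≈ 7.5000)
Function('P')(l) = 1 (Function('P')(l) = Mul(Mul(2, l), Pow(Mul(2, l), -1)) = Mul(Mul(2, l), Mul(Rational(1, 2), Pow(l, -1))) = 1)
Add(Add(Function('K')(24), -2664), Function('P')(Y)) = Add(Add(47, -2664), 1) = Add(-2617, 1) = -2616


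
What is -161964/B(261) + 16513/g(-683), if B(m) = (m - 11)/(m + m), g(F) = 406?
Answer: -2451516157/7250 ≈ -3.3814e+5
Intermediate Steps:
B(m) = (-11 + m)/(2*m) (B(m) = (-11 + m)/((2*m)) = (-11 + m)*(1/(2*m)) = (-11 + m)/(2*m))
-161964/B(261) + 16513/g(-683) = -161964*522/(-11 + 261) + 16513/406 = -161964/((½)*(1/261)*250) + 16513*(1/406) = -161964/125/261 + 2359/58 = -161964*261/125 + 2359/58 = -42272604/125 + 2359/58 = -2451516157/7250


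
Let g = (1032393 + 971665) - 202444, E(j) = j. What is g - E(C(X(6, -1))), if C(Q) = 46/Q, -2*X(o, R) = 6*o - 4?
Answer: 14412935/8 ≈ 1.8016e+6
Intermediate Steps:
X(o, R) = 2 - 3*o (X(o, R) = -(6*o - 4)/2 = -(-4 + 6*o)/2 = 2 - 3*o)
g = 1801614 (g = 2004058 - 202444 = 1801614)
g - E(C(X(6, -1))) = 1801614 - 46/(2 - 3*6) = 1801614 - 46/(2 - 18) = 1801614 - 46/(-16) = 1801614 - 46*(-1)/16 = 1801614 - 1*(-23/8) = 1801614 + 23/8 = 14412935/8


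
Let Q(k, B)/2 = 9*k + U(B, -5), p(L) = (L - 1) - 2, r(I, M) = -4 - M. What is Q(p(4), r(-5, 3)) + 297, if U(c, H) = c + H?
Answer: 291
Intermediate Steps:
U(c, H) = H + c
p(L) = -3 + L (p(L) = (-1 + L) - 2 = -3 + L)
Q(k, B) = -10 + 2*B + 18*k (Q(k, B) = 2*(9*k + (-5 + B)) = 2*(-5 + B + 9*k) = -10 + 2*B + 18*k)
Q(p(4), r(-5, 3)) + 297 = (-10 + 2*(-4 - 1*3) + 18*(-3 + 4)) + 297 = (-10 + 2*(-4 - 3) + 18*1) + 297 = (-10 + 2*(-7) + 18) + 297 = (-10 - 14 + 18) + 297 = -6 + 297 = 291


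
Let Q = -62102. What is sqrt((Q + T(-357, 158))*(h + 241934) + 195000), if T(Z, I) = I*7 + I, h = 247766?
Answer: 20*I*sqrt(74480434) ≈ 1.726e+5*I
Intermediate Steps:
T(Z, I) = 8*I (T(Z, I) = 7*I + I = 8*I)
sqrt((Q + T(-357, 158))*(h + 241934) + 195000) = sqrt((-62102 + 8*158)*(247766 + 241934) + 195000) = sqrt((-62102 + 1264)*489700 + 195000) = sqrt(-60838*489700 + 195000) = sqrt(-29792368600 + 195000) = sqrt(-29792173600) = 20*I*sqrt(74480434)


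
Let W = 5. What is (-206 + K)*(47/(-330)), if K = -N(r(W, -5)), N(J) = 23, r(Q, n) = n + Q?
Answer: 10763/330 ≈ 32.615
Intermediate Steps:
r(Q, n) = Q + n
K = -23 (K = -1*23 = -23)
(-206 + K)*(47/(-330)) = (-206 - 23)*(47/(-330)) = -10763*(-1)/330 = -229*(-47/330) = 10763/330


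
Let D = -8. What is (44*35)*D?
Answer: -12320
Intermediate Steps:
(44*35)*D = (44*35)*(-8) = 1540*(-8) = -12320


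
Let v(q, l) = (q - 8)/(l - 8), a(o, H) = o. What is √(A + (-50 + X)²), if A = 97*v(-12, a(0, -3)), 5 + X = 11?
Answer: √8714/2 ≈ 46.674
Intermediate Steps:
X = 6 (X = -5 + 11 = 6)
v(q, l) = (-8 + q)/(-8 + l)
A = 485/2 (A = 97*((-8 - 12)/(-8 + 0)) = 97*(-20/(-8)) = 97*(-⅛*(-20)) = 97*(5/2) = 485/2 ≈ 242.50)
√(A + (-50 + X)²) = √(485/2 + (-50 + 6)²) = √(485/2 + (-44)²) = √(485/2 + 1936) = √(4357/2) = √8714/2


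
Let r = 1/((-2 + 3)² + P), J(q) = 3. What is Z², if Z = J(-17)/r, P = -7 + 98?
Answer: 76176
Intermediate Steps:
P = 91
r = 1/92 (r = 1/((-2 + 3)² + 91) = 1/(1² + 91) = 1/(1 + 91) = 1/92 ≈ 0.010870)
Z = 276 (Z = 3/(1/92) = 3*92 = 276)
Z² = 276² = 76176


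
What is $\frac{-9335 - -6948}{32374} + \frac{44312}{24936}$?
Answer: $\frac{171879307}{100909758} \approx 1.7033$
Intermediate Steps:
$\frac{-9335 - -6948}{32374} + \frac{44312}{24936} = \left(-9335 + 6948\right) \frac{1}{32374} + 44312 \cdot \frac{1}{24936} = \left(-2387\right) \frac{1}{32374} + \frac{5539}{3117} = - \frac{2387}{32374} + \frac{5539}{3117} = \frac{171879307}{100909758}$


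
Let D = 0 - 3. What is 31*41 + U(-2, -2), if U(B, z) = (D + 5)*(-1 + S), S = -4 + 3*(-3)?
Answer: 1243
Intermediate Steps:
D = -3
S = -13 (S = -4 - 9 = -13)
U(B, z) = -28 (U(B, z) = (-3 + 5)*(-1 - 13) = 2*(-14) = -28)
31*41 + U(-2, -2) = 31*41 - 28 = 1271 - 28 = 1243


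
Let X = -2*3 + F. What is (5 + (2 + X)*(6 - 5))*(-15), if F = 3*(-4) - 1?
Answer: 180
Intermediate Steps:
F = -13 (F = -12 - 1 = -13)
X = -19 (X = -2*3 - 13 = -6 - 13 = -19)
(5 + (2 + X)*(6 - 5))*(-15) = (5 + (2 - 19)*(6 - 5))*(-15) = (5 - 17*1)*(-15) = (5 - 17)*(-15) = -12*(-15) = 180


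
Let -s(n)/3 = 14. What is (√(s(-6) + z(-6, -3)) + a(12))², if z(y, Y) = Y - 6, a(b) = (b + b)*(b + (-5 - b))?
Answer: (120 - I*√51)² ≈ 14349.0 - 1713.9*I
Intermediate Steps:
a(b) = -10*b (a(b) = (2*b)*(-5) = -10*b)
s(n) = -42 (s(n) = -3*14 = -42)
z(y, Y) = -6 + Y
(√(s(-6) + z(-6, -3)) + a(12))² = (√(-42 + (-6 - 3)) - 10*12)² = (√(-42 - 9) - 120)² = (√(-51) - 120)² = (I*√51 - 120)² = (-120 + I*√51)²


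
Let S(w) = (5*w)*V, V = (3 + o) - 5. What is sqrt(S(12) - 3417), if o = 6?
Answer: 3*I*sqrt(353) ≈ 56.365*I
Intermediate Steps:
V = 4 (V = (3 + 6) - 5 = 9 - 5 = 4)
S(w) = 20*w (S(w) = (5*w)*4 = 20*w)
sqrt(S(12) - 3417) = sqrt(20*12 - 3417) = sqrt(240 - 3417) = sqrt(-3177) = 3*I*sqrt(353)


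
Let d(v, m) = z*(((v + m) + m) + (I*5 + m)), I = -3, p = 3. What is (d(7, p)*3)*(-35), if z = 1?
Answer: -105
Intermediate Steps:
d(v, m) = -15 + v + 3*m (d(v, m) = 1*(((v + m) + m) + (-3*5 + m)) = 1*(((m + v) + m) + (-15 + m)) = 1*((v + 2*m) + (-15 + m)) = 1*(-15 + v + 3*m) = -15 + v + 3*m)
(d(7, p)*3)*(-35) = ((-15 + 7 + 3*3)*3)*(-35) = ((-15 + 7 + 9)*3)*(-35) = (1*3)*(-35) = 3*(-35) = -105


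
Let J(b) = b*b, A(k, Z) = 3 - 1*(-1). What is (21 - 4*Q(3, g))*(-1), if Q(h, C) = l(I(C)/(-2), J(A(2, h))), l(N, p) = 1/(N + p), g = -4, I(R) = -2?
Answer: -353/17 ≈ -20.765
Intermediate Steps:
A(k, Z) = 4 (A(k, Z) = 3 + 1 = 4)
J(b) = b**2
Q(h, C) = 1/17 (Q(h, C) = 1/(-2/(-2) + 4**2) = 1/(-2*(-1/2) + 16) = 1/(1 + 16) = 1/17)
(21 - 4*Q(3, g))*(-1) = (21 - 4*1/17)*(-1) = (21 - 4/17)*(-1) = (353/17)*(-1) = -353/17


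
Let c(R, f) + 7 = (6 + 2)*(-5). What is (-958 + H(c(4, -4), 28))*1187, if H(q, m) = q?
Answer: -1192935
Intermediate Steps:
c(R, f) = -47 (c(R, f) = -7 + (6 + 2)*(-5) = -7 + 8*(-5) = -7 - 40 = -47)
(-958 + H(c(4, -4), 28))*1187 = (-958 - 47)*1187 = -1005*1187 = -1192935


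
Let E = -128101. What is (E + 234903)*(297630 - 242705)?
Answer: 5866099850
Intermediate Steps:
(E + 234903)*(297630 - 242705) = (-128101 + 234903)*(297630 - 242705) = 106802*54925 = 5866099850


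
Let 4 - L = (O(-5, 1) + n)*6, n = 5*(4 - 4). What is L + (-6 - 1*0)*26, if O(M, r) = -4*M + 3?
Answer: -290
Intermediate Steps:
n = 0 (n = 5*0 = 0)
O(M, r) = 3 - 4*M
L = -134 (L = 4 - ((3 - 4*(-5)) + 0)*6 = 4 - ((3 + 20) + 0)*6 = 4 - (23 + 0)*6 = 4 - 23*6 = 4 - 1*138 = 4 - 138 = -134)
L + (-6 - 1*0)*26 = -134 + (-6 - 1*0)*26 = -134 + (-6 + 0)*26 = -134 - 6*26 = -134 - 156 = -290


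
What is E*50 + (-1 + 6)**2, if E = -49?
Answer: -2425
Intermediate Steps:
E*50 + (-1 + 6)**2 = -49*50 + (-1 + 6)**2 = -2450 + 5**2 = -2450 + 25 = -2425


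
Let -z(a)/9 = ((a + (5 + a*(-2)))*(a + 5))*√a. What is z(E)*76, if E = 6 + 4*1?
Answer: 51300*√10 ≈ 1.6222e+5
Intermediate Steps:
E = 10 (E = 6 + 4 = 10)
z(a) = -9*√a*(5 + a)*(5 - a) (z(a) = -9*(a + (5 + a*(-2)))*(a + 5)*√a = -9*(a + (5 - 2*a))*(5 + a)*√a = -9*(5 - a)*(5 + a)*√a = -9*(5 + a)*(5 - a)*√a = -9*√a*(5 + a)*(5 - a))
z(E)*76 = (9*√10*(-25 + 10²))*76 = (9*√10*(-25 + 100))*76 = (9*√10*75)*76 = (675*√10)*76 = 51300*√10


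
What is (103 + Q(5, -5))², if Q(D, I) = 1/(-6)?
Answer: 380689/36 ≈ 10575.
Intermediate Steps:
Q(D, I) = -⅙
(103 + Q(5, -5))² = (103 - ⅙)² = (617/6)² = 380689/36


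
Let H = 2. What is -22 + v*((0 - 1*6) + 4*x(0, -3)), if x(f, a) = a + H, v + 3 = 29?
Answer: -282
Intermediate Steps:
v = 26 (v = -3 + 29 = 26)
x(f, a) = 2 + a (x(f, a) = a + 2 = 2 + a)
-22 + v*((0 - 1*6) + 4*x(0, -3)) = -22 + 26*((0 - 1*6) + 4*(2 - 3)) = -22 + 26*((0 - 6) + 4*(-1)) = -22 + 26*(-6 - 4) = -22 + 26*(-10) = -22 - 260 = -282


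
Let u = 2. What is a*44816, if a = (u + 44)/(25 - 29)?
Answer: -515384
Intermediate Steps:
a = -23/2 (a = (2 + 44)/(25 - 29) = 46/(-4) = 46*(-1/4) = -23/2 ≈ -11.500)
a*44816 = -23/2*44816 = -515384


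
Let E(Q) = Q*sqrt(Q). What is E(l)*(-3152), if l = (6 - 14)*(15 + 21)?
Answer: 10893312*I*sqrt(2) ≈ 1.5405e+7*I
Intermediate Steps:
l = -288 (l = -8*36 = -288)
E(Q) = Q**(3/2)
E(l)*(-3152) = (-288)**(3/2)*(-3152) = -3456*I*sqrt(2)*(-3152) = 10893312*I*sqrt(2)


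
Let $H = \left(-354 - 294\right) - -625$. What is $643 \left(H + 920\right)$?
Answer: $576771$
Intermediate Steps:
$H = -23$ ($H = \left(-354 - 294\right) + 625 = -648 + 625 = -23$)
$643 \left(H + 920\right) = 643 \left(-23 + 920\right) = 643 \cdot 897 = 576771$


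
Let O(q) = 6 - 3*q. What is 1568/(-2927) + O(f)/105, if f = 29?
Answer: -133909/102445 ≈ -1.3071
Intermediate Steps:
1568/(-2927) + O(f)/105 = 1568/(-2927) + (6 - 3*29)/105 = 1568*(-1/2927) + (6 - 87)*(1/105) = -1568/2927 - 81*1/105 = -1568/2927 - 27/35 = -133909/102445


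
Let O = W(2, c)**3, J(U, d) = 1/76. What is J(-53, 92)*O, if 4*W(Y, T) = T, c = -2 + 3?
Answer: 1/4864 ≈ 0.00020559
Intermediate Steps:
c = 1
W(Y, T) = T/4
J(U, d) = 1/76
O = 1/64 (O = ((1/4)*1)**3 = (1/4)**3 = 1/64 ≈ 0.015625)
J(-53, 92)*O = (1/76)*(1/64) = 1/4864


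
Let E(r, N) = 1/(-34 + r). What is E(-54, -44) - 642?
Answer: -56497/88 ≈ -642.01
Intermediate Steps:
E(-54, -44) - 642 = 1/(-34 - 54) - 642 = 1/(-88) - 642 = -1/88 - 642 = -56497/88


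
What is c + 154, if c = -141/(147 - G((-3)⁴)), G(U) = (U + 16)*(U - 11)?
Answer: 1023163/6643 ≈ 154.02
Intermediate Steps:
G(U) = (-11 + U)*(16 + U) (G(U) = (16 + U)*(-11 + U) = (-11 + U)*(16 + U))
c = 141/6643 (c = -141/(147 - (-176 + ((-3)⁴)² + 5*(-3)⁴)) = -141/(147 - (-176 + 81² + 5*81)) = -141/(147 - (-176 + 6561 + 405)) = -141/(147 - 1*6790) = -141/(147 - 6790) = -141/(-6643) = -141*(-1/6643) = 141/6643 ≈ 0.021225)
c + 154 = 141/6643 + 154 = 1023163/6643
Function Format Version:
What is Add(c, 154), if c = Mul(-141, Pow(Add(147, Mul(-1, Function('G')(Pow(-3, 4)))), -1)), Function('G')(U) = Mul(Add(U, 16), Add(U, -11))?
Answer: Rational(1023163, 6643) ≈ 154.02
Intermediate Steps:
Function('G')(U) = Mul(Add(-11, U), Add(16, U)) (Function('G')(U) = Mul(Add(16, U), Add(-11, U)) = Mul(Add(-11, U), Add(16, U)))
c = Rational(141, 6643) (c = Mul(-141, Pow(Add(147, Mul(-1, Add(-176, Pow(Pow(-3, 4), 2), Mul(5, Pow(-3, 4))))), -1)) = Mul(-141, Pow(Add(147, Mul(-1, Add(-176, Pow(81, 2), Mul(5, 81)))), -1)) = Mul(-141, Pow(Add(147, Mul(-1, Add(-176, 6561, 405))), -1)) = Mul(-141, Pow(Add(147, Mul(-1, 6790)), -1)) = Mul(-141, Pow(Add(147, -6790), -1)) = Mul(-141, Pow(-6643, -1)) = Mul(-141, Rational(-1, 6643)) = Rational(141, 6643) ≈ 0.021225)
Add(c, 154) = Add(Rational(141, 6643), 154) = Rational(1023163, 6643)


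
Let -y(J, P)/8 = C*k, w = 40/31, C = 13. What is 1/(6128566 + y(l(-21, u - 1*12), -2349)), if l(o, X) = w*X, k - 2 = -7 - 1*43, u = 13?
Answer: 1/6133558 ≈ 1.6304e-7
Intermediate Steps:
k = -48 (k = 2 + (-7 - 1*43) = 2 + (-7 - 43) = 2 - 50 = -48)
w = 40/31 (w = 40*(1/31) = 40/31 ≈ 1.2903)
l(o, X) = 40*X/31
y(J, P) = 4992 (y(J, P) = -104*(-48) = -8*(-624) = 4992)
1/(6128566 + y(l(-21, u - 1*12), -2349)) = 1/(6128566 + 4992) = 1/6133558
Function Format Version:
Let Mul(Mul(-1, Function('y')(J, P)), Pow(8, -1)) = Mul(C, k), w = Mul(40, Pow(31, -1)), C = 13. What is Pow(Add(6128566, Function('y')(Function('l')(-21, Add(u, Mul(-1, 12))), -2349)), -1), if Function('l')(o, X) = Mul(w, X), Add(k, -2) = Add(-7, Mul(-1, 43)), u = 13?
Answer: Rational(1, 6133558) ≈ 1.6304e-7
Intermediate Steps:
k = -48 (k = Add(2, Add(-7, Mul(-1, 43))) = Add(2, Add(-7, -43)) = Add(2, -50) = -48)
w = Rational(40, 31) (w = Mul(40, Rational(1, 31)) = Rational(40, 31) ≈ 1.2903)
Function('l')(o, X) = Mul(Rational(40, 31), X)
Function('y')(J, P) = 4992 (Function('y')(J, P) = Mul(-8, Mul(13, -48)) = Mul(-8, -624) = 4992)
Pow(Add(6128566, Function('y')(Function('l')(-21, Add(u, Mul(-1, 12))), -2349)), -1) = Pow(Add(6128566, 4992), -1) = Pow(6133558, -1) = Rational(1, 6133558)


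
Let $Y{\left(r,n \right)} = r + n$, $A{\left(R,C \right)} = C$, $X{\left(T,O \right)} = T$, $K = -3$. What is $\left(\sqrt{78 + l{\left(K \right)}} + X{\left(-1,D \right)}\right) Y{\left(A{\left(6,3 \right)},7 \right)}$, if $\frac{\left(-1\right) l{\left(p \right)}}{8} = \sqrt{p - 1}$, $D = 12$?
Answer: $-10 + 10 \sqrt{78 - 16 i} \approx 78.776 - 9.0114 i$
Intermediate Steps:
$l{\left(p \right)} = - 8 \sqrt{-1 + p}$ ($l{\left(p \right)} = - 8 \sqrt{p - 1} = - 8 \sqrt{-1 + p}$)
$Y{\left(r,n \right)} = n + r$
$\left(\sqrt{78 + l{\left(K \right)}} + X{\left(-1,D \right)}\right) Y{\left(A{\left(6,3 \right)},7 \right)} = \left(\sqrt{78 - 8 \sqrt{-1 - 3}} - 1\right) \left(7 + 3\right) = \left(\sqrt{78 - 8 \sqrt{-4}} - 1\right) 10 = \left(\sqrt{78 - 8 \cdot 2 i} - 1\right) 10 = \left(\sqrt{78 - 16 i} - 1\right) 10 = \left(-1 + \sqrt{78 - 16 i}\right) 10 = -10 + 10 \sqrt{78 - 16 i}$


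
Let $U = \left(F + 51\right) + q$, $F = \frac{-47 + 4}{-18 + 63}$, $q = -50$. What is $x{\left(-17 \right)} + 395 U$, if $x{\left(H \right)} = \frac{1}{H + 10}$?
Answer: $\frac{1097}{63} \approx 17.413$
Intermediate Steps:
$F = - \frac{43}{45} \approx -0.95556$
$U = \frac{2}{45}$ ($U = \left(- \frac{43}{45} + 51\right) - 50 = \frac{2252}{45} - 50 = \frac{2}{45} \approx 0.044444$)
$x{\left(H \right)} = \frac{1}{10 + H}$
$x{\left(-17 \right)} + 395 U = \frac{1}{10 - 17} + 395 \cdot \frac{2}{45} = \frac{1}{-7} + \frac{158}{9} = - \frac{1}{7} + \frac{158}{9} = \frac{1097}{63}$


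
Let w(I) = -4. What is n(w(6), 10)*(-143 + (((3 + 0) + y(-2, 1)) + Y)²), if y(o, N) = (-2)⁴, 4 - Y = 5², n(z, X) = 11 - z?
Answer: -2085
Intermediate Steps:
Y = -21 (Y = 4 - 1*5² = 4 - 1*25 = 4 - 25 = -21)
y(o, N) = 16
n(w(6), 10)*(-143 + (((3 + 0) + y(-2, 1)) + Y)²) = (11 - 1*(-4))*(-143 + (((3 + 0) + 16) - 21)²) = (11 + 4)*(-143 + ((3 + 16) - 21)²) = 15*(-143 + (19 - 21)²) = 15*(-143 + (-2)²) = 15*(-143 + 4) = 15*(-139) = -2085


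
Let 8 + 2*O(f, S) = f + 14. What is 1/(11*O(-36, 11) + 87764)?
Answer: 1/87599 ≈ 1.1416e-5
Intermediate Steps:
O(f, S) = 3 + f/2 (O(f, S) = -4 + (f + 14)/2 = -4 + (14 + f)/2 = -4 + (7 + f/2) = 3 + f/2)
1/(11*O(-36, 11) + 87764) = 1/(11*(3 + (1/2)*(-36)) + 87764) = 1/(11*(3 - 18) + 87764) = 1/(11*(-15) + 87764) = 1/(-165 + 87764) = 1/87599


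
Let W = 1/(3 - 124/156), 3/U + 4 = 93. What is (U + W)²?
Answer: 13905441/58583716 ≈ 0.23736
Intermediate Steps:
U = 3/89 (U = 3/(-4 + 93) = 3/89 ≈ 0.033708)
W = 39/86 (W = 1/(3 - 124*1/156) = 1/(3 - 31/39) = 1/(86/39) = 39/86 ≈ 0.45349)
(U + W)² = (3/89 + 39/86)² = (3729/7654)² = 13905441/58583716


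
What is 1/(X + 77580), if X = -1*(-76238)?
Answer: 1/153818 ≈ 6.5012e-6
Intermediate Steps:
X = 76238
1/(X + 77580) = 1/(76238 + 77580) = 1/153818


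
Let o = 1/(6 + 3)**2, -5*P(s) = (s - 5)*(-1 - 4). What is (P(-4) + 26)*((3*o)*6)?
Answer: 34/9 ≈ 3.7778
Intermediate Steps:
P(s) = -5 + s (P(s) = -(s - 5)*(-1 - 4)/5 = -(-5 + s)*(-5)/5 = -(25 - 5*s)/5 = -5 + s)
o = 1/81 (o = 1/9**2 = 1/81 ≈ 0.012346)
(P(-4) + 26)*((3*o)*6) = ((-5 - 4) + 26)*((3*(1/81))*6) = (-9 + 26)*((1/27)*6) = 17*(2/9) = 34/9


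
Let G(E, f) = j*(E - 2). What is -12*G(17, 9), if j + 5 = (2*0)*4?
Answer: 900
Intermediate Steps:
j = -5 (j = -5 + (2*0)*4 = -5 + 0*4 = -5 + 0 = -5)
G(E, f) = 10 - 5*E (G(E, f) = -5*(E - 2) = -5*(-2 + E) = 10 - 5*E)
-12*G(17, 9) = -12*(10 - 5*17) = -12*(10 - 85) = -12*(-75) = 900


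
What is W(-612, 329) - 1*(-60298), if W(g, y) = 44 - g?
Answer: 60954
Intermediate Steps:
W(-612, 329) - 1*(-60298) = (44 - 1*(-612)) - 1*(-60298) = (44 + 612) + 60298 = 656 + 60298 = 60954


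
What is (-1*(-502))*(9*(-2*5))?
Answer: -45180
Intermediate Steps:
(-1*(-502))*(9*(-2*5)) = 502*(9*(-10)) = 502*(-90) = -45180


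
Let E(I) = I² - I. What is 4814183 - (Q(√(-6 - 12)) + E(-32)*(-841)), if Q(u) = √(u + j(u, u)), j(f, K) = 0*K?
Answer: 5702279 - 2^(¼)*√3*√I ≈ 5.7023e+6 - 1.4565*I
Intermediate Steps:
j(f, K) = 0
Q(u) = √u (Q(u) = √(u + 0) = √u)
4814183 - (Q(√(-6 - 12)) + E(-32)*(-841)) = 4814183 - (√(√(-6 - 12)) - 32*(-1 - 32)*(-841)) = 4814183 - (√(√(-18)) - 32*(-33)*(-841)) = 4814183 - (√(3*I*√2) + 1056*(-841)) = 4814183 - (2^(¼)*√3*√I - 888096) = 4814183 - (-888096 + 2^(¼)*√3*√I) = 4814183 + (888096 - 2^(¼)*√3*√I) = 5702279 - 2^(¼)*√3*√I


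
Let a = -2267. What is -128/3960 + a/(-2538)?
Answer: 120173/139590 ≈ 0.86090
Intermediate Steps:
-128/3960 + a/(-2538) = -128/3960 - 2267/(-2538) = -128*1/3960 - 2267*(-1/2538) = -16/495 + 2267/2538 = 120173/139590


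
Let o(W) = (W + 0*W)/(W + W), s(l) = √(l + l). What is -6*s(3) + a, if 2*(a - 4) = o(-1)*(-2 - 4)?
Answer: 5/2 - 6*√6 ≈ -12.197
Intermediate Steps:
s(l) = √2*√l (s(l) = √(2*l) = √2*√l)
o(W) = ½ (o(W) = (W + 0)/((2*W)) = W*(1/(2*W)) = ½)
a = 5/2 (a = 4 + ((-2 - 4)/2)/2 = 4 + ((½)*(-6))/2 = 4 + (½)*(-3) = 4 - 3/2 = 5/2 ≈ 2.5000)
-6*s(3) + a = -6*√2*√3 + 5/2 = -6*√6 + 5/2 = 5/2 - 6*√6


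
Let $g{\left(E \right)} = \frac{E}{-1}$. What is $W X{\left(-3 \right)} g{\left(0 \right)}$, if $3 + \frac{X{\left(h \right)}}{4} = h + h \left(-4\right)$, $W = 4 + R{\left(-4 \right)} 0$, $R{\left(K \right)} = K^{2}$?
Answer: $0$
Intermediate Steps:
$g{\left(E \right)} = - E$ ($g{\left(E \right)} = E \left(-1\right) = - E$)
$W = 4$ ($W = 4 + \left(-4\right)^{2} \cdot 0 = 4 + 16 \cdot 0 = 4 + 0 = 4$)
$X{\left(h \right)} = -12 - 12 h$ ($X{\left(h \right)} = -12 + 4 \left(h + h \left(-4\right)\right) = -12 + 4 \left(h - 4 h\right) = -12 + 4 \left(- 3 h\right) = -12 - 12 h$)
$W X{\left(-3 \right)} g{\left(0 \right)} = 4 \left(-12 - -36\right) \left(\left(-1\right) 0\right) = 4 \left(-12 + 36\right) 0 = 4 \cdot 24 \cdot 0 = 96 \cdot 0 = 0$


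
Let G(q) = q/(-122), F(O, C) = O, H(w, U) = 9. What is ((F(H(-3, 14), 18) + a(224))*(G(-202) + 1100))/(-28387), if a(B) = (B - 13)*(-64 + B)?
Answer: -2269310569/1731607 ≈ -1310.5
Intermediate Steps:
a(B) = (-64 + B)*(-13 + B) (a(B) = (-13 + B)*(-64 + B) = (-64 + B)*(-13 + B))
G(q) = -q/122 (G(q) = q*(-1/122) = -q/122)
((F(H(-3, 14), 18) + a(224))*(G(-202) + 1100))/(-28387) = ((9 + (832 + 224**2 - 77*224))*(-1/122*(-202) + 1100))/(-28387) = ((9 + (832 + 50176 - 17248))*(101/61 + 1100))*(-1/28387) = ((9 + 33760)*(67201/61))*(-1/28387) = (33769*(67201/61))*(-1/28387) = (2269310569/61)*(-1/28387) = -2269310569/1731607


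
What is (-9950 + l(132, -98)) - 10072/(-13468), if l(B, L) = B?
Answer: -33054688/3367 ≈ -9817.3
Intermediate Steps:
(-9950 + l(132, -98)) - 10072/(-13468) = (-9950 + 132) - 10072/(-13468) = -9818 - 10072*(-1/13468) = -9818 + 2518/3367 = -33054688/3367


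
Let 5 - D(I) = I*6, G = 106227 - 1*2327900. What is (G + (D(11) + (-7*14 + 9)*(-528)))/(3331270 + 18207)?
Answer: -2174742/3349477 ≈ -0.64928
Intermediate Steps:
G = -2221673 (G = 106227 - 2327900 = -2221673)
D(I) = 5 - 6*I (D(I) = 5 - I*6 = 5 - 6*I)
(G + (D(11) + (-7*14 + 9)*(-528)))/(3331270 + 18207) = (-2221673 + ((5 - 6*11) + (-7*14 + 9)*(-528)))/(3331270 + 18207) = (-2221673 + ((5 - 66) + (-98 + 9)*(-528)))/3349477 = (-2221673 + (-61 - 89*(-528)))*(1/3349477) = (-2221673 + (-61 + 46992))*(1/3349477) = (-2221673 + 46931)*(1/3349477) = -2174742*1/3349477 = -2174742/3349477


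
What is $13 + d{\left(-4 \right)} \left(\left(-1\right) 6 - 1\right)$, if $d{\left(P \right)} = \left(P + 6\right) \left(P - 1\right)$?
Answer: $83$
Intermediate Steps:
$d{\left(P \right)} = \left(-1 + P\right) \left(6 + P\right)$ ($d{\left(P \right)} = \left(6 + P\right) \left(-1 + P\right) = \left(-1 + P\right) \left(6 + P\right)$)
$13 + d{\left(-4 \right)} \left(\left(-1\right) 6 - 1\right) = 13 + \left(-6 + \left(-4\right)^{2} + 5 \left(-4\right)\right) \left(\left(-1\right) 6 - 1\right) = 13 + \left(-6 + 16 - 20\right) \left(-6 - 1\right) = 13 - -70 = 13 + 70 = 83$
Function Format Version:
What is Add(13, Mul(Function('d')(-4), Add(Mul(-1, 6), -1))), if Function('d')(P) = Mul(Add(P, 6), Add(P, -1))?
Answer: 83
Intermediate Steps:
Function('d')(P) = Mul(Add(-1, P), Add(6, P)) (Function('d')(P) = Mul(Add(6, P), Add(-1, P)) = Mul(Add(-1, P), Add(6, P)))
Add(13, Mul(Function('d')(-4), Add(Mul(-1, 6), -1))) = Add(13, Mul(Add(-6, Pow(-4, 2), Mul(5, -4)), Add(Mul(-1, 6), -1))) = Add(13, Mul(Add(-6, 16, -20), Add(-6, -1))) = Add(13, Mul(-10, -7)) = Add(13, 70) = 83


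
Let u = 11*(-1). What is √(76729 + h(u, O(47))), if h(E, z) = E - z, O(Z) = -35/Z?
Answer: √169471707/47 ≈ 276.98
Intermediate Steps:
u = -11
√(76729 + h(u, O(47))) = √(76729 + (-11 - (-35)/47)) = √(76729 + (-11 - 1*(-35/47))) = √(76729 + (-11 + 35/47)) = √(76729 - 482/47) = √(3605781/47) = √169471707/47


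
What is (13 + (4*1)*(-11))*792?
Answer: -24552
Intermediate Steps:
(13 + (4*1)*(-11))*792 = (13 + 4*(-11))*792 = (13 - 44)*792 = -31*792 = -24552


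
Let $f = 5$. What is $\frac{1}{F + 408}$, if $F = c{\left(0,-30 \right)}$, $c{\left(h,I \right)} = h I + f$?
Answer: $\frac{1}{413} \approx 0.0024213$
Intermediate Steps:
$c{\left(h,I \right)} = 5 + I h$ ($c{\left(h,I \right)} = h I + 5 = I h + 5 = 5 + I h$)
$F = 5$ ($F = 5 - 0 = 5 + 0 = 5$)
$\frac{1}{F + 408} = \frac{1}{5 + 408} = \frac{1}{413}$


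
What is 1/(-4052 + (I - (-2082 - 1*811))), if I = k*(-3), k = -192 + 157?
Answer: -1/1054 ≈ -0.00094877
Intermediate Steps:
k = -35
I = 105 (I = -35*(-3) = 105)
1/(-4052 + (I - (-2082 - 1*811))) = 1/(-4052 + (105 - (-2082 - 1*811))) = 1/(-4052 + (105 - (-2082 - 811))) = 1/(-4052 + (105 - 1*(-2893))) = 1/(-4052 + (105 + 2893)) = 1/(-4052 + 2998) = 1/(-1054) = -1/1054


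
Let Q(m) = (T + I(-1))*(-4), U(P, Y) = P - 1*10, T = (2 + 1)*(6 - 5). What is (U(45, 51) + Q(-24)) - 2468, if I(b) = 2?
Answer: -2453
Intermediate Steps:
T = 3 (T = 3*1 = 3)
U(P, Y) = -10 + P (U(P, Y) = P - 10 = -10 + P)
Q(m) = -20 (Q(m) = (3 + 2)*(-4) = 5*(-4) = -20)
(U(45, 51) + Q(-24)) - 2468 = ((-10 + 45) - 20) - 2468 = (35 - 20) - 2468 = 15 - 2468 = -2453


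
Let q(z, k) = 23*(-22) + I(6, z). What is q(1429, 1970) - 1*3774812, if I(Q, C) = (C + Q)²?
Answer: -1716093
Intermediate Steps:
q(z, k) = -506 + (6 + z)² (q(z, k) = 23*(-22) + (z + 6)² = -506 + (6 + z)²)
q(1429, 1970) - 1*3774812 = (-506 + (6 + 1429)²) - 1*3774812 = (-506 + 1435²) - 3774812 = (-506 + 2059225) - 3774812 = 2058719 - 3774812 = -1716093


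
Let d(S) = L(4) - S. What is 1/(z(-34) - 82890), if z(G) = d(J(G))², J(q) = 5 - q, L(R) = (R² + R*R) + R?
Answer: -1/82881 ≈ -1.2065e-5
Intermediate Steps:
L(R) = R + 2*R² (L(R) = (R² + R²) + R = 2*R² + R = R + 2*R²)
d(S) = 36 - S (d(S) = 4*(1 + 2*4) - S = 4*(1 + 8) - S = 4*9 - S = 36 - S)
z(G) = (31 + G)² (z(G) = (36 - (5 - G))² = (36 + (-5 + G))² = (31 + G)²)
1/(z(-34) - 82890) = 1/((31 - 34)² - 82890) = 1/((-3)² - 82890) = 1/(9 - 82890) = 1/(-82881) = -1/82881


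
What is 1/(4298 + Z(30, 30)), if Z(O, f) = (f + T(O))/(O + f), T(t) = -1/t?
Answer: 1800/7737299 ≈ 0.00023264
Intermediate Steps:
Z(O, f) = (f - 1/O)/(O + f)
1/(4298 + Z(30, 30)) = 1/(4298 + (-1 + 30*30)/(30*(30 + 30))) = 1/(4298 + (1/30)*(-1 + 900)/60) = 1/(4298 + (1/30)*(1/60)*899) = 1/(4298 + 899/1800) = 1/(7737299/1800) = 1800/7737299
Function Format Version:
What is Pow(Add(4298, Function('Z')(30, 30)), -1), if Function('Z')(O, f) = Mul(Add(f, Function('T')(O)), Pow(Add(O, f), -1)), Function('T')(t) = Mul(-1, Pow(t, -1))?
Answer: Rational(1800, 7737299) ≈ 0.00023264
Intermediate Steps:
Function('Z')(O, f) = Mul(Pow(Add(O, f), -1), Add(f, Mul(-1, Pow(O, -1)))) (Function('Z')(O, f) = Mul(Add(f, Mul(-1, Pow(O, -1))), Pow(Add(O, f), -1)) = Mul(Pow(Add(O, f), -1), Add(f, Mul(-1, Pow(O, -1)))))
Pow(Add(4298, Function('Z')(30, 30)), -1) = Pow(Add(4298, Mul(Pow(30, -1), Pow(Add(30, 30), -1), Add(-1, Mul(30, 30)))), -1) = Pow(Add(4298, Mul(Rational(1, 30), Pow(60, -1), Add(-1, 900))), -1) = Pow(Add(4298, Mul(Rational(1, 30), Rational(1, 60), 899)), -1) = Pow(Add(4298, Rational(899, 1800)), -1) = Pow(Rational(7737299, 1800), -1) = Rational(1800, 7737299)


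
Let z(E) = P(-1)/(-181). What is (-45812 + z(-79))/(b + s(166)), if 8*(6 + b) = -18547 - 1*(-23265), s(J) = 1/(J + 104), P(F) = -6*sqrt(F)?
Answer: -24738480/315227 + 3240*I/57056087 ≈ -78.478 + 5.6786e-5*I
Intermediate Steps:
s(J) = 1/(104 + J)
z(E) = 6*I/181 (z(E) = -6*I/(-181) = -6*I*(-1/181) = 6*I/181)
b = 2335/4 (b = -6 + (-18547 - 1*(-23265))/8 = -6 + (-18547 + 23265)/8 = -6 + (1/8)*4718 = -6 + 2359/4 = 2335/4 ≈ 583.75)
(-45812 + z(-79))/(b + s(166)) = (-45812 + 6*I/181)/(2335/4 + 1/(104 + 166)) = (-45812 + 6*I/181)/(2335/4 + 1/270) = (-45812 + 6*I/181)/(315227/540) = (-45812 + 6*I/181)*(540/315227) = -24738480/315227 + 3240*I/57056087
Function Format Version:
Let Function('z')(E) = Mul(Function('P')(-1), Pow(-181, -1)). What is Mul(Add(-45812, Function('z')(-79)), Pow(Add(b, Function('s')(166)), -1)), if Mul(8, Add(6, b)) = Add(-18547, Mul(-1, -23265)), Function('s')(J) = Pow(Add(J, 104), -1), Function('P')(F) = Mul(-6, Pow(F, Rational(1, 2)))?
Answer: Add(Rational(-24738480, 315227), Mul(Rational(3240, 57056087), I)) ≈ Add(-78.478, Mul(5.6786e-5, I))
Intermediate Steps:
Function('s')(J) = Pow(Add(104, J), -1)
Function('z')(E) = Mul(Rational(6, 181), I) (Function('z')(E) = Mul(Mul(-6, Pow(-1, Rational(1, 2))), Pow(-181, -1)) = Mul(Mul(-6, I), Rational(-1, 181)) = Mul(Rational(6, 181), I))
b = Rational(2335, 4) (b = Add(-6, Mul(Rational(1, 8), Add(-18547, Mul(-1, -23265)))) = Add(-6, Mul(Rational(1, 8), Add(-18547, 23265))) = Add(-6, Mul(Rational(1, 8), 4718)) = Add(-6, Rational(2359, 4)) = Rational(2335, 4) ≈ 583.75)
Mul(Add(-45812, Function('z')(-79)), Pow(Add(b, Function('s')(166)), -1)) = Mul(Add(-45812, Mul(Rational(6, 181), I)), Pow(Add(Rational(2335, 4), Pow(Add(104, 166), -1)), -1)) = Mul(Add(-45812, Mul(Rational(6, 181), I)), Pow(Add(Rational(2335, 4), Pow(270, -1)), -1)) = Mul(Add(-45812, Mul(Rational(6, 181), I)), Pow(Add(Rational(2335, 4), Rational(1, 270)), -1)) = Mul(Add(-45812, Mul(Rational(6, 181), I)), Pow(Rational(315227, 540), -1)) = Mul(Add(-45812, Mul(Rational(6, 181), I)), Rational(540, 315227)) = Add(Rational(-24738480, 315227), Mul(Rational(3240, 57056087), I))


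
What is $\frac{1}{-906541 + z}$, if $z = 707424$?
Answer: $- \frac{1}{199117} \approx -5.0222 \cdot 10^{-6}$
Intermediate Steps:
$\frac{1}{-906541 + z} = \frac{1}{-906541 + 707424} = \frac{1}{-199117} = - \frac{1}{199117}$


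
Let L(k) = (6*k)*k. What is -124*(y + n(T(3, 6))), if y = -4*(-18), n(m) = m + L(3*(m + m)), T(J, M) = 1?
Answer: -35836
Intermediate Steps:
L(k) = 6*k²
n(m) = m + 216*m² (n(m) = m + 6*(3*(m + m))² = m + 6*(3*(2*m))² = m + 6*(6*m)² = m + 6*(36*m²) = m + 216*m²)
y = 72
-124*(y + n(T(3, 6))) = -124*(72 + 1*(1 + 216*1)) = -124*(72 + 1*(1 + 216)) = -124*(72 + 1*217) = -124*(72 + 217) = -124*289 = -35836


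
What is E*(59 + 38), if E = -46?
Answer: -4462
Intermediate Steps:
E*(59 + 38) = -46*(59 + 38) = -46*97 = -4462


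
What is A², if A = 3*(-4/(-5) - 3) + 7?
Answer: 4/25 ≈ 0.16000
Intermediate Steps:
A = ⅖ (A = 3*(-⅕*(-4) - 3) + 7 = 3*(⅘ - 3) + 7 = 3*(-11/5) + 7 = -33/5 + 7 = ⅖ ≈ 0.40000)
A² = (⅖)² = 4/25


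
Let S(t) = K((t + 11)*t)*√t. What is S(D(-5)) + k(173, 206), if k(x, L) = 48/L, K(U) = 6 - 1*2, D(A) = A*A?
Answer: 2084/103 ≈ 20.233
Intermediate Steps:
D(A) = A²
K(U) = 4 (K(U) = 6 - 2 = 4)
S(t) = 4*√t
S(D(-5)) + k(173, 206) = 4*√((-5)²) + 48/206 = 4*√25 + 48*(1/206) = 4*5 + 24/103 = 20 + 24/103 = 2084/103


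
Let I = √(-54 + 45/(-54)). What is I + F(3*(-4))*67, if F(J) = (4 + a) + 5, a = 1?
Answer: 670 + I*√1974/6 ≈ 670.0 + 7.405*I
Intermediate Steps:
F(J) = 10 (F(J) = (4 + 1) + 5 = 5 + 5 = 10)
I = I*√1974/6 (I = √(-54 + 45*(-1/54)) = √(-54 - ⅚) = √(-329/6) = I*√1974/6 ≈ 7.405*I)
I + F(3*(-4))*67 = I*√1974/6 + 10*67 = I*√1974/6 + 670 = 670 + I*√1974/6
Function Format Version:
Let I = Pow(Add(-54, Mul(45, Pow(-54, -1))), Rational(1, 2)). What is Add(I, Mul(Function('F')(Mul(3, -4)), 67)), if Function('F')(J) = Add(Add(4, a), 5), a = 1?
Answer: Add(670, Mul(Rational(1, 6), I, Pow(1974, Rational(1, 2)))) ≈ Add(670.00, Mul(7.4050, I))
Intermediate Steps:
Function('F')(J) = 10 (Function('F')(J) = Add(Add(4, 1), 5) = Add(5, 5) = 10)
I = Mul(Rational(1, 6), I, Pow(1974, Rational(1, 2))) (I = Pow(Add(-54, Mul(45, Rational(-1, 54))), Rational(1, 2)) = Pow(Add(-54, Rational(-5, 6)), Rational(1, 2)) = Pow(Rational(-329, 6), Rational(1, 2)) = Mul(Rational(1, 6), I, Pow(1974, Rational(1, 2))) ≈ Mul(7.4050, I))
Add(I, Mul(Function('F')(Mul(3, -4)), 67)) = Add(Mul(Rational(1, 6), I, Pow(1974, Rational(1, 2))), Mul(10, 67)) = Add(Mul(Rational(1, 6), I, Pow(1974, Rational(1, 2))), 670) = Add(670, Mul(Rational(1, 6), I, Pow(1974, Rational(1, 2))))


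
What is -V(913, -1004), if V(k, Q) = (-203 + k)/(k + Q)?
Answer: 710/91 ≈ 7.8022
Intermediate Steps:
V(k, Q) = (-203 + k)/(Q + k)
-V(913, -1004) = -(-203 + 913)/(-1004 + 913) = -710/(-91) = -(-1)*710/91 = -1*(-710/91) = 710/91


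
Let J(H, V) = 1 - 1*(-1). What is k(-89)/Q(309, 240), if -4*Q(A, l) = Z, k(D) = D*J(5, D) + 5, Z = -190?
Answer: -346/95 ≈ -3.6421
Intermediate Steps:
J(H, V) = 2 (J(H, V) = 1 + 1 = 2)
k(D) = 5 + 2*D (k(D) = D*2 + 5 = 2*D + 5 = 5 + 2*D)
Q(A, l) = 95/2 (Q(A, l) = -¼*(-190) = 95/2)
k(-89)/Q(309, 240) = (5 + 2*(-89))/(95/2) = (5 - 178)*(2/95) = -173*2/95 = -346/95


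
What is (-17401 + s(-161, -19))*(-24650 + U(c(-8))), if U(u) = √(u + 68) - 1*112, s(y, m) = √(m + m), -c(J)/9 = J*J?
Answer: 2*(12381 - I*√127)*(17401 - I*√38) ≈ 4.3088e+8 - 5.4484e+5*I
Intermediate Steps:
c(J) = -9*J² (c(J) = -9*J*J = -9*J²)
s(y, m) = √2*√m (s(y, m) = √(2*m) = √2*√m)
U(u) = -112 + √(68 + u) (U(u) = √(68 + u) - 112 = -112 + √(68 + u))
(-17401 + s(-161, -19))*(-24650 + U(c(-8))) = (-17401 + √2*√(-19))*(-24650 + (-112 + √(68 - 9*(-8)²))) = (-17401 + √2*(I*√19))*(-24650 + (-112 + √(68 - 9*64))) = (-17401 + I*√38)*(-24650 + (-112 + √(68 - 576))) = (-17401 + I*√38)*(-24650 + (-112 + √(-508))) = (-17401 + I*√38)*(-24650 + (-112 + 2*I*√127)) = (-17401 + I*√38)*(-24762 + 2*I*√127) = (-24762 + 2*I*√127)*(-17401 + I*√38)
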